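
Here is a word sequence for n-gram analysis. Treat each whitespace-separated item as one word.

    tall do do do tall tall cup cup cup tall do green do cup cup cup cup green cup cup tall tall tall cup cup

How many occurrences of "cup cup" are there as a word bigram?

Scanning the 24 overlapping bigram windows for "cup cup":
  position 7–8: cup cup
  position 8–9: cup cup
  position 14–15: cup cup
  position 15–16: cup cup
  position 16–17: cup cup
  position 19–20: cup cup
  position 24–25: cup cup

7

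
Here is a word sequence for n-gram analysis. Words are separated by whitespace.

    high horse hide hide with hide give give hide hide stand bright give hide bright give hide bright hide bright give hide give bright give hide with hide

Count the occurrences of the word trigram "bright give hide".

Scanning the 26 overlapping trigram windows for "bright give hide":
  position 12–14: bright give hide
  position 15–17: bright give hide
  position 20–22: bright give hide
  position 24–26: bright give hide

4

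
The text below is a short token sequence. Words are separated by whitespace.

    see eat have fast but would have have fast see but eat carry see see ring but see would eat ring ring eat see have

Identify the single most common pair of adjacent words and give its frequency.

"have fast", 2 times

Bigram frequencies (highest first):
  have fast: 2
  see eat: 1
  eat have: 1
  fast but: 1
  but would: 1
  would have: 1
  … (17 more, each ≤ 1)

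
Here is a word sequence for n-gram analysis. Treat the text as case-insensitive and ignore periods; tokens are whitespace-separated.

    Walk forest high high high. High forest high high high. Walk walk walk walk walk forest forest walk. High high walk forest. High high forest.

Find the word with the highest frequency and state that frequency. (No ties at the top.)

"high", 11 times

Unigram frequencies (highest first):
  high: 11
  walk: 8
  forest: 6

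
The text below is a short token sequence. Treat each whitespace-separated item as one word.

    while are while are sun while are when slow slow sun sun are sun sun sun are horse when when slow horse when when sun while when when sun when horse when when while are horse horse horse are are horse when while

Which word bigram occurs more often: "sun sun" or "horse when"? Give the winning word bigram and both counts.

"horse when" (4 vs 3)

"sun sun": 3 occurrences
"horse when": 4 occurrences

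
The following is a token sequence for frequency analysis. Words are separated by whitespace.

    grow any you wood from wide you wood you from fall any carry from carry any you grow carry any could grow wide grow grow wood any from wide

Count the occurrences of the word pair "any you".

Scanning the 28 overlapping bigram windows for "any you":
  position 2–3: any you
  position 16–17: any you

2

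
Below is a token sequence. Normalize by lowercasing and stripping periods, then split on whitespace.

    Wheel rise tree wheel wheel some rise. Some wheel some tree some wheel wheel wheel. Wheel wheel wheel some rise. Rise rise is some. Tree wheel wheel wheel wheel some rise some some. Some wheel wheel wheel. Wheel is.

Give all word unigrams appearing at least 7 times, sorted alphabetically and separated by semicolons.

some; wheel

Unigram counts meeting the condition (at least 7 times):
  some: 10
  wheel: 18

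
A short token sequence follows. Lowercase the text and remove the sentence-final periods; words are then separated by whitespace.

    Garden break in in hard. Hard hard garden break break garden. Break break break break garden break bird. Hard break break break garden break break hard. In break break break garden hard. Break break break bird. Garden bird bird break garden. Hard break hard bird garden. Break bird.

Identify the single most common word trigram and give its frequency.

"break break break", 5 times

Trigram frequencies (highest first):
  break break break: 5
  break break garden: 4
  garden break break: 3
  break garden break: 3
  garden break bird: 2
  hard break break: 2
  … (25 more, each ≤ 2)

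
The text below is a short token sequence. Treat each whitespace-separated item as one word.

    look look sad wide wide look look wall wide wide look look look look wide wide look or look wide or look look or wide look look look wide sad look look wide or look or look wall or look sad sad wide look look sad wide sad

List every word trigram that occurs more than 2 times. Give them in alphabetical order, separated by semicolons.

Trigram counts meeting the condition (more than 2 times):
  look look look: 3
  look look wide: 3
  wide look look: 4
  wide wide look: 3

look look look; look look wide; wide look look; wide wide look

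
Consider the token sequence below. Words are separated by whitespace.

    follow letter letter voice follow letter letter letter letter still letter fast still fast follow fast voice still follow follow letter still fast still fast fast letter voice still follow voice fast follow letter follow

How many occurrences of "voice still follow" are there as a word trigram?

2

Scanning the 33 overlapping trigram windows for "voice still follow":
  position 17–19: voice still follow
  position 28–30: voice still follow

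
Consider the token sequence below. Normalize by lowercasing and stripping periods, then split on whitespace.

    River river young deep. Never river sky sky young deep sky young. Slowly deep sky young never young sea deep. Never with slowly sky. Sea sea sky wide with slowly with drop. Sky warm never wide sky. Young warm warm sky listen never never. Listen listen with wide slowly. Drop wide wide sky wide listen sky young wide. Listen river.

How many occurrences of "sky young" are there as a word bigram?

5

Scanning the 59 overlapping bigram windows for "sky young":
  position 8–9: sky young
  position 11–12: sky young
  position 15–16: sky young
  position 37–38: sky young
  position 56–57: sky young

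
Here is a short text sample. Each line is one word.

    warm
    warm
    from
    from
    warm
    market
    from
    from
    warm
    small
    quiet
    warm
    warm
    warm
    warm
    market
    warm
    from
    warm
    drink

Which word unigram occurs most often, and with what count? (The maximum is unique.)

Unigram frequencies (highest first):
  warm: 10
  from: 5
  market: 2
  small: 1
  quiet: 1
  drink: 1

"warm", 10 times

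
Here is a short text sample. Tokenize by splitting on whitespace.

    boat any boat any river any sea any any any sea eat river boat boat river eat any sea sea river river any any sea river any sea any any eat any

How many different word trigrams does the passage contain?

32 tokens → 30 trigram windows in total.
Repeated trigrams (each contributes count−1 duplicates):
  any any sea: 2
  any sea any: 2
  river any sea: 2
  sea any any: 2
4 duplicate windows → 30 − 4 = 26 distinct.

26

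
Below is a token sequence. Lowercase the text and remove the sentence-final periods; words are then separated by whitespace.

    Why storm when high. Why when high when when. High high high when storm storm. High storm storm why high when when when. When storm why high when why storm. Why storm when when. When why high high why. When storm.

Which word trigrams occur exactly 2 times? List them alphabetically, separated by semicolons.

high when when; high why when; storm why high; why high when; why storm when

Trigram counts meeting the condition (exactly 2 times):
  high when when: 2
  high why when: 2
  storm why high: 2
  why high when: 2
  why storm when: 2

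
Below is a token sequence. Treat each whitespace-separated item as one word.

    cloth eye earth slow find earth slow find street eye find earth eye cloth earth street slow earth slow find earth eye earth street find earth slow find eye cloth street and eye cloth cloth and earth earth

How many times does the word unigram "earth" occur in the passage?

10

Scanning the 38 tokens for "earth":
  position 3: earth
  position 6: earth
  position 12: earth
  position 15: earth
  position 18: earth
  position 21: earth
  position 23: earth
  position 26: earth
  position 37: earth
  position 38: earth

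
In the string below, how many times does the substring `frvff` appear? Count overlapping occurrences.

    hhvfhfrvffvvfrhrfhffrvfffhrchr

Sliding a length-5 window over the 30 characters (26 positions):
  position 6–10: frvff
  position 20–24: frvff

2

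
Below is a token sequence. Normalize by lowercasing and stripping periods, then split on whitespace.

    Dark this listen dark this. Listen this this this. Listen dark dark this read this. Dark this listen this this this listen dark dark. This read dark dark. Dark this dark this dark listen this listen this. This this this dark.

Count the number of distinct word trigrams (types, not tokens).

21

41 tokens → 39 trigram windows in total.
Repeated trigrams (each contributes count−1 duplicates):
  this this this: 4
  dark dark this: 3
  dark this listen: 3
  listen this this: 3
  this listen dark: 3
  this listen this: 3
  dark this dark: 2
  dark this read: 2
  … (3 more repeated)
18 duplicate windows → 39 − 18 = 21 distinct.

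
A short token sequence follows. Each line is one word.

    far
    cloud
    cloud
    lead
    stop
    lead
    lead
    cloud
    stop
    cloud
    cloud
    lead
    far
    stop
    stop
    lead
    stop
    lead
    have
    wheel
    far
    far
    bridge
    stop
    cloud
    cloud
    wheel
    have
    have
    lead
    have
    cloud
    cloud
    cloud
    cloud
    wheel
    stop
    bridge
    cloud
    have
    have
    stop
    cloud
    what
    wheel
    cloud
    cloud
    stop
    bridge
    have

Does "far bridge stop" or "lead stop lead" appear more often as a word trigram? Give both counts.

"lead stop lead" (2 vs 1)

"far bridge stop": 1 occurrence
"lead stop lead": 2 occurrences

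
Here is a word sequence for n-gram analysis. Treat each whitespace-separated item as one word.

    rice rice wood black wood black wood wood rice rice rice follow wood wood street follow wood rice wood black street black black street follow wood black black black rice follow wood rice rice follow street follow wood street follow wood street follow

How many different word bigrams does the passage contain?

15

43 tokens → 42 bigram windows in total.
Repeated bigrams (each contributes count−1 duplicates):
  follow wood: 6
  street follow: 5
  rice rice: 4
  wood black: 4
  black black: 3
  rice follow: 3
  wood rice: 3
  wood street: 3
  … (4 more repeated)
27 duplicate windows → 42 − 27 = 15 distinct.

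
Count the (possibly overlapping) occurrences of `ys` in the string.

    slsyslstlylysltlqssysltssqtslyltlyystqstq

Sliding a length-2 window over the 41 characters (40 positions):
  position 4–5: ys
  position 12–13: ys
  position 20–21: ys
  position 35–36: ys

4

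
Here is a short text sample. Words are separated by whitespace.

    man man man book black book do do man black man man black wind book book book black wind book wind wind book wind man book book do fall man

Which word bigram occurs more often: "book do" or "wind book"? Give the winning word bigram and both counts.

"book do": 2 occurrences
"wind book": 3 occurrences

"wind book" (3 vs 2)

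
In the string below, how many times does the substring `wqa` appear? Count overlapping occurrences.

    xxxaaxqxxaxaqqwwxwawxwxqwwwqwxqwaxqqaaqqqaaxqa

0

Sliding a length-3 window over the 46 characters (44 positions):
  (no match at any position)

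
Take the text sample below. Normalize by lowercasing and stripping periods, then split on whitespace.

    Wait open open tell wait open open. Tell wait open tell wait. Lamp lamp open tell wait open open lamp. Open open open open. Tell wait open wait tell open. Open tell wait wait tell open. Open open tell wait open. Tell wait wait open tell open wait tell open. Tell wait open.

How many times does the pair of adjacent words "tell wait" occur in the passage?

Scanning the 52 overlapping bigram windows for "tell wait":
  position 4–5: tell wait
  position 8–9: tell wait
  position 11–12: tell wait
  position 16–17: tell wait
  position 25–26: tell wait
  position 32–33: tell wait
  position 39–40: tell wait
  position 42–43: tell wait
  position 51–52: tell wait

9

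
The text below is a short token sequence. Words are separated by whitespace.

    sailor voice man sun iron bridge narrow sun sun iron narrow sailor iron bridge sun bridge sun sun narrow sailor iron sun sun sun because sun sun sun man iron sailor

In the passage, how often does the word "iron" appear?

Scanning the 31 tokens for "iron":
  position 5: iron
  position 10: iron
  position 13: iron
  position 21: iron
  position 30: iron

5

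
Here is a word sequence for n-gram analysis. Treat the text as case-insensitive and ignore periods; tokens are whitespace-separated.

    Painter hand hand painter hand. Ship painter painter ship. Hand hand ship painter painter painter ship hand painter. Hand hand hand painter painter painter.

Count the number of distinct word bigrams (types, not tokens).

8

24 tokens → 23 bigram windows in total.
Repeated bigrams (each contributes count−1 duplicates):
  painter painter: 5
  hand hand: 4
  hand painter: 3
  painter hand: 3
  hand ship: 2
  painter ship: 2
  ship hand: 2
  ship painter: 2
15 duplicate windows → 23 − 15 = 8 distinct.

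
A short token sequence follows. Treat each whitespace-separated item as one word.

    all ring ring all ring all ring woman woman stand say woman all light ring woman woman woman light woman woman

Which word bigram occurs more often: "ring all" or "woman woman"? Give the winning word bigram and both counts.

"ring all": 2 occurrences
"woman woman": 4 occurrences

"woman woman" (4 vs 2)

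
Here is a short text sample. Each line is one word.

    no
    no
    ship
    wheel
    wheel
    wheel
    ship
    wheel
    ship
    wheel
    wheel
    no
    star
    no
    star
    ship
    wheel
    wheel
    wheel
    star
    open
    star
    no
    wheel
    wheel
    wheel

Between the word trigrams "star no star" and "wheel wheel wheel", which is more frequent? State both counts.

"star no star": 1 occurrence
"wheel wheel wheel": 3 occurrences

"wheel wheel wheel" (3 vs 1)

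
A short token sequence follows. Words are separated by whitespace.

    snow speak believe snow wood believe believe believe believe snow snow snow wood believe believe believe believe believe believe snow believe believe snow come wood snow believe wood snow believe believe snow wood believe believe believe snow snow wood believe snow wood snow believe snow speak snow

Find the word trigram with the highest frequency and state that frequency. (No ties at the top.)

"believe believe believe", 7 times

Trigram frequencies (highest first):
  believe believe believe: 7
  believe believe snow: 5
  snow wood believe: 4
  believe snow wood: 3
  wood believe believe: 3
  wood snow believe: 3
  … (17 more, each ≤ 2)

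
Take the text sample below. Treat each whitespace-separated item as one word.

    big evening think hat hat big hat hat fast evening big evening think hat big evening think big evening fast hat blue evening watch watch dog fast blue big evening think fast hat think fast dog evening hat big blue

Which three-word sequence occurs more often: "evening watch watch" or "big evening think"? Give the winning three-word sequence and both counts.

"evening watch watch": 1 occurrence
"big evening think": 4 occurrences

"big evening think" (4 vs 1)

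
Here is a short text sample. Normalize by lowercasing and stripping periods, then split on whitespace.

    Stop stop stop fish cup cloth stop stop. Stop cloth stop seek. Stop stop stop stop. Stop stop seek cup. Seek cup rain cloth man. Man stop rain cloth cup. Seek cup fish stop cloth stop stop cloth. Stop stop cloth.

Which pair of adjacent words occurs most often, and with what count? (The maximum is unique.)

Bigram frequencies (highest first):
  stop stop: 11
  cloth stop: 4
  stop cloth: 4
  seek cup: 3
  stop seek: 2
  cup seek: 2
  … (13 more, each ≤ 2)

"stop stop", 11 times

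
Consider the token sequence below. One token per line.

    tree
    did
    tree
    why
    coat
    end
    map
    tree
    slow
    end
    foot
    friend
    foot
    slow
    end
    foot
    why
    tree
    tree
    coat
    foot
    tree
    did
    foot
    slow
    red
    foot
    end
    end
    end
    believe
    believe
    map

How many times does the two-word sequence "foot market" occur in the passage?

Scanning the 32 overlapping bigram windows for "foot market":
  (none found)

0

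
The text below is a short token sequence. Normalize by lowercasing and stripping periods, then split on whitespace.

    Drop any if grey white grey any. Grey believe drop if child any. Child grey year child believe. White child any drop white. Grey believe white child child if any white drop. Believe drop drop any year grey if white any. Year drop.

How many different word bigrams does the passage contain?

34

43 tokens → 42 bigram windows in total.
Repeated bigrams (each contributes count−1 duplicates):
  any year: 2
  believe drop: 2
  believe white: 2
  child any: 2
  drop any: 2
  grey believe: 2
  white child: 2
  white grey: 2
8 duplicate windows → 42 − 8 = 34 distinct.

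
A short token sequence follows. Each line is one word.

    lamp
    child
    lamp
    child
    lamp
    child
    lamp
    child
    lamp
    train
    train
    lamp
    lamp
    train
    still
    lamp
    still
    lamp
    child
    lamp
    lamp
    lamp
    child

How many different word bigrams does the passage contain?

23 tokens → 22 bigram windows in total.
Repeated bigrams (each contributes count−1 duplicates):
  lamp child: 6
  child lamp: 5
  lamp lamp: 3
  lamp train: 2
  still lamp: 2
13 duplicate windows → 22 − 13 = 9 distinct.

9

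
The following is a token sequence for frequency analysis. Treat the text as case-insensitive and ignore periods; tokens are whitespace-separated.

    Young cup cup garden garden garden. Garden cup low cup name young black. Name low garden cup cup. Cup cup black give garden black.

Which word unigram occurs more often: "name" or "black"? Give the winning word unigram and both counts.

"black" (3 vs 2)

"name": 2 occurrences
"black": 3 occurrences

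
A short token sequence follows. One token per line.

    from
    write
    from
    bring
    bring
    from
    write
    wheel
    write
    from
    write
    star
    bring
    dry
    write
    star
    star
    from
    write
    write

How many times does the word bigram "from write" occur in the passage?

Scanning the 19 overlapping bigram windows for "from write":
  position 1–2: from write
  position 6–7: from write
  position 10–11: from write
  position 18–19: from write

4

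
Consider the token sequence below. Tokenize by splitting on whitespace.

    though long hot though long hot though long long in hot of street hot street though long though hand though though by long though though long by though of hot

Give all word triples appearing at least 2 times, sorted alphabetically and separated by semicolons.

hot though long; long hot though; though long hot

Trigram counts meeting the condition (at least 2 times):
  hot though long: 2
  long hot though: 2
  though long hot: 2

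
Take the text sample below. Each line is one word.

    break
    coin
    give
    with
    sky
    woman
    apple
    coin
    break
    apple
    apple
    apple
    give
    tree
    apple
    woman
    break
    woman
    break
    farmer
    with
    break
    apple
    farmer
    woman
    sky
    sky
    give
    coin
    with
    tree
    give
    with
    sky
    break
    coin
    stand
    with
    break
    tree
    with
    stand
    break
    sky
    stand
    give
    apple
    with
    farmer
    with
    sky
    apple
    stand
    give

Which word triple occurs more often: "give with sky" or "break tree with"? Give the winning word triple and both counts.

"give with sky" (2 vs 1)

"give with sky": 2 occurrences
"break tree with": 1 occurrence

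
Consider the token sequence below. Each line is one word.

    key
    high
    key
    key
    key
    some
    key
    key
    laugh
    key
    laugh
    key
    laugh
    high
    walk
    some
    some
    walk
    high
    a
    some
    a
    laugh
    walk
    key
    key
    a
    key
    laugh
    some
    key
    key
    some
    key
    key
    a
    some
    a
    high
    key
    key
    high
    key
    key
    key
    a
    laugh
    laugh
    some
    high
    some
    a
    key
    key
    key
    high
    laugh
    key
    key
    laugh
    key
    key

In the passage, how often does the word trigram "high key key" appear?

3

Scanning the 60 overlapping trigram windows for "high key key":
  position 2–4: high key key
  position 39–41: high key key
  position 42–44: high key key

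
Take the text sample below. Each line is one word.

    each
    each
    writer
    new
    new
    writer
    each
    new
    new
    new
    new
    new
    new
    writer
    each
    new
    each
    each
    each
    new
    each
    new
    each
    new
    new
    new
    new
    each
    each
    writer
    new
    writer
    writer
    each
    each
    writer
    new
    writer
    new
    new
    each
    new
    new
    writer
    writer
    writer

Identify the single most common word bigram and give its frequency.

"new new", 11 times

Bigram frequencies (highest first):
  new new: 11
  each new: 6
  each each: 5
  new writer: 5
  new each: 5
  writer new: 4
  … (3 more, each ≤ 3)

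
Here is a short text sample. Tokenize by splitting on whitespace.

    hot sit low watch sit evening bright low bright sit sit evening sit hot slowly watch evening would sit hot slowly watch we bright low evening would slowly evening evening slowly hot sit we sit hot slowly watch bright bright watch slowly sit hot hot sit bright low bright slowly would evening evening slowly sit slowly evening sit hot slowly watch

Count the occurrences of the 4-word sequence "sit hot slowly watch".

4

Scanning the 58 overlapping 4-gram windows for "sit hot slowly watch":
  position 13–16: sit hot slowly watch
  position 19–22: sit hot slowly watch
  position 35–38: sit hot slowly watch
  position 58–61: sit hot slowly watch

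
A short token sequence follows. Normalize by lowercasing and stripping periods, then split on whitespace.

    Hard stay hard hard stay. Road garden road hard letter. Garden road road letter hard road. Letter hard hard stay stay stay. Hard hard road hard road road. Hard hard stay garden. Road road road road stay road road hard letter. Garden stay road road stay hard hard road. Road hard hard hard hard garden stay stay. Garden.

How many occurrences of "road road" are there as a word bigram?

8

Scanning the 57 overlapping bigram windows for "road road":
  position 12–13: road road
  position 27–28: road road
  position 33–34: road road
  position 34–35: road road
  position 35–36: road road
  position 38–39: road road
  position 44–45: road road
  position 49–50: road road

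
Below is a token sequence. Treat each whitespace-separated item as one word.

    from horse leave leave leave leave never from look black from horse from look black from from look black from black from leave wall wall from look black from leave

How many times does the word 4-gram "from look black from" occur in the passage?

4

Scanning the 27 overlapping 4-gram windows for "from look black from":
  position 8–11: from look black from
  position 13–16: from look black from
  position 17–20: from look black from
  position 26–29: from look black from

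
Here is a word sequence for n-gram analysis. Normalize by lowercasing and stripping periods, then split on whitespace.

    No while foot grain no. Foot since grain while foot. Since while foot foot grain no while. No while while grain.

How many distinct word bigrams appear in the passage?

13

21 tokens → 20 bigram windows in total.
Repeated bigrams (each contributes count−1 duplicates):
  no while: 3
  while foot: 3
  foot grain: 2
  foot since: 2
  grain no: 2
7 duplicate windows → 20 − 7 = 13 distinct.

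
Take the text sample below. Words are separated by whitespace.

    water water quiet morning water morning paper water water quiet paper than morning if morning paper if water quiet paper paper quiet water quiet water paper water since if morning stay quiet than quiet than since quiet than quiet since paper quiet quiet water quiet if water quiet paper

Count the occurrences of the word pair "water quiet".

6

Scanning the 48 overlapping bigram windows for "water quiet":
  position 2–3: water quiet
  position 9–10: water quiet
  position 18–19: water quiet
  position 23–24: water quiet
  position 44–45: water quiet
  position 47–48: water quiet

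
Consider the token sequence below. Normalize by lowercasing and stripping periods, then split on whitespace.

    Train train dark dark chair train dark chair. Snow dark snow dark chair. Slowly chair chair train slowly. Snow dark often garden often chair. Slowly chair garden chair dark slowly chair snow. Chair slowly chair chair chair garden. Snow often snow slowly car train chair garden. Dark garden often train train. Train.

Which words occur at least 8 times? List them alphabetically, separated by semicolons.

chair; dark; train

Unigram counts meeting the condition (at least 8 times):
  chair: 14
  dark: 8
  train: 8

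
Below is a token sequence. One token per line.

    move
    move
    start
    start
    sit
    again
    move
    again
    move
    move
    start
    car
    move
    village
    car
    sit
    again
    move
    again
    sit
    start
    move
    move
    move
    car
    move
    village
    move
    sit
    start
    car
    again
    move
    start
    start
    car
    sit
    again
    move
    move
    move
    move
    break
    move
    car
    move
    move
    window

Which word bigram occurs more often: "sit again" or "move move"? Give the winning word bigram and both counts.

"move move" (8 vs 3)

"sit again": 3 occurrences
"move move": 8 occurrences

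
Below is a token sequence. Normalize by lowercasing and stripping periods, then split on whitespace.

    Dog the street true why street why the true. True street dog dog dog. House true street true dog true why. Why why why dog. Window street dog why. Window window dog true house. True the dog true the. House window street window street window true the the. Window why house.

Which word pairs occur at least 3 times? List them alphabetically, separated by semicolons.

Bigram counts meeting the condition (at least 3 times):
  dog true: 3
  true the: 3
  why why: 3
  window street: 3

dog true; true the; why why; window street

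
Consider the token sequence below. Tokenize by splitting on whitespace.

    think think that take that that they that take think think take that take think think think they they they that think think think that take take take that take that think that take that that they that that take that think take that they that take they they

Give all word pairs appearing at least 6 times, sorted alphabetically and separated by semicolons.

Bigram counts meeting the condition (at least 6 times):
  take that: 7
  that take: 8
  think think: 6

take that; that take; think think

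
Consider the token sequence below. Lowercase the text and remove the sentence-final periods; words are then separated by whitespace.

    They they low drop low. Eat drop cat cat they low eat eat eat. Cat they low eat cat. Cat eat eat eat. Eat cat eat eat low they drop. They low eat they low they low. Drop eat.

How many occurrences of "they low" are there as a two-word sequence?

Scanning the 38 overlapping bigram windows for "they low":
  position 2–3: they low
  position 10–11: they low
  position 16–17: they low
  position 31–32: they low
  position 34–35: they low
  position 36–37: they low

6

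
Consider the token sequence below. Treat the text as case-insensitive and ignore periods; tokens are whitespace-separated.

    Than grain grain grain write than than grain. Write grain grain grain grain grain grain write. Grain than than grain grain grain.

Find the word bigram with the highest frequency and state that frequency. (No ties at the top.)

Bigram frequencies (highest first):
  grain grain: 9
  than grain: 3
  grain write: 3
  than than: 2
  write grain: 2
  write than: 1
  … (1 more, each ≤ 1)

"grain grain", 9 times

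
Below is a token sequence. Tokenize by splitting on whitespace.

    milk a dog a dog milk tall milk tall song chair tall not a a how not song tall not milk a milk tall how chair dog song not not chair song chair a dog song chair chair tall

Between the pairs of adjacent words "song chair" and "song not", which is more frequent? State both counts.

"song chair": 3 occurrences
"song not": 1 occurrence

"song chair" (3 vs 1)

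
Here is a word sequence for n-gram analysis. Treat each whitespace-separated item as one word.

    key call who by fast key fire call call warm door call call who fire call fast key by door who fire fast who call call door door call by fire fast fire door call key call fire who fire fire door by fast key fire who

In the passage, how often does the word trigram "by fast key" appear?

2

Scanning the 45 overlapping trigram windows for "by fast key":
  position 4–6: by fast key
  position 43–45: by fast key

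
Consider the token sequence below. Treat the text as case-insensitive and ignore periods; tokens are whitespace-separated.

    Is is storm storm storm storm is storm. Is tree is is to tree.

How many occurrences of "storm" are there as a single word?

Scanning the 14 tokens for "storm":
  position 3: storm
  position 4: storm
  position 5: storm
  position 6: storm
  position 8: storm

5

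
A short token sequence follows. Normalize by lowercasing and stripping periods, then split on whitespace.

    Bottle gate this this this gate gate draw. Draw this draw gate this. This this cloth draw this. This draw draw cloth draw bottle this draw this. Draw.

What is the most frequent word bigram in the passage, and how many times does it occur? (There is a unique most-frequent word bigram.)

"this this", 5 times

Bigram frequencies (highest first):
  this this: 5
  this draw: 4
  draw this: 3
  gate this: 2
  draw draw: 2
  cloth draw: 2
  … (9 more, each ≤ 1)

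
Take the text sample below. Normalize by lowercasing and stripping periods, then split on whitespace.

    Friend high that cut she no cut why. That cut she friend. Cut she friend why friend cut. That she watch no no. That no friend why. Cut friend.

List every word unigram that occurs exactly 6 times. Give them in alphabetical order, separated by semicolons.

cut; friend

Unigram counts meeting the condition (exactly 6 times):
  cut: 6
  friend: 6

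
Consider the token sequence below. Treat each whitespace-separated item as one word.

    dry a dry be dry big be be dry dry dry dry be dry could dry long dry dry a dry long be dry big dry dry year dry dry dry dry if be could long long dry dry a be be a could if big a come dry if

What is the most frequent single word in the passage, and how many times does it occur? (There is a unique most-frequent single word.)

Unigram frequencies (highest first):
  dry: 22
  be: 8
  a: 5
  long: 4
  big: 3
  could: 3
  … (3 more, each ≤ 3)

"dry", 22 times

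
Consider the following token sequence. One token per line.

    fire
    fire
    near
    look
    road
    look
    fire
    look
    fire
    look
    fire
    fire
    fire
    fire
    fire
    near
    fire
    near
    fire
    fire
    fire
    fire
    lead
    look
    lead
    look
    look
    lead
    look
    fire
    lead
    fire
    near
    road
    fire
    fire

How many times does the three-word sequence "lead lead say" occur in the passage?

0

Scanning the 34 overlapping trigram windows for "lead lead say":
  (none found)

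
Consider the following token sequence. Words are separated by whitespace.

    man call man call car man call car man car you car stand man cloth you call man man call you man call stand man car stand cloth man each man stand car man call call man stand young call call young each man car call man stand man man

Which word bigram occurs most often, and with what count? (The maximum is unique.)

Bigram frequencies (highest first):
  man call: 6
  call man: 4
  car man: 3
  man car: 3
  stand man: 3
  man stand: 3
  … (22 more, each ≤ 2)

"man call", 6 times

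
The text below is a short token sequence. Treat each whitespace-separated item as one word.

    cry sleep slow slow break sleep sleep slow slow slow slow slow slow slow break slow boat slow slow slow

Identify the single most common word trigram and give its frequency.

Trigram frequencies (highest first):
  slow slow slow: 6
  sleep slow slow: 2
  slow slow break: 2
  cry sleep slow: 1
  slow break sleep: 1
  break sleep sleep: 1
  … (5 more, each ≤ 1)

"slow slow slow", 6 times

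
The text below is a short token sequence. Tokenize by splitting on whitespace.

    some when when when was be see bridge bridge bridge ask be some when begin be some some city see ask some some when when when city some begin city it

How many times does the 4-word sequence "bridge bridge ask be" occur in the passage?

Scanning the 28 overlapping 4-gram windows for "bridge bridge ask be":
  position 9–12: bridge bridge ask be

1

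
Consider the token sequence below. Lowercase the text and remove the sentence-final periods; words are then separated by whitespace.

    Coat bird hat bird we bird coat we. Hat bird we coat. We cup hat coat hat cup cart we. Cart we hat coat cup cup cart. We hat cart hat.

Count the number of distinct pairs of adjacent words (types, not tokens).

21

31 tokens → 30 bigram windows in total.
Repeated bigrams (each contributes count−1 duplicates):
  cart we: 3
  we hat: 3
  bird we: 2
  coat we: 2
  cup cart: 2
  hat bird: 2
  hat coat: 2
9 duplicate windows → 30 − 9 = 21 distinct.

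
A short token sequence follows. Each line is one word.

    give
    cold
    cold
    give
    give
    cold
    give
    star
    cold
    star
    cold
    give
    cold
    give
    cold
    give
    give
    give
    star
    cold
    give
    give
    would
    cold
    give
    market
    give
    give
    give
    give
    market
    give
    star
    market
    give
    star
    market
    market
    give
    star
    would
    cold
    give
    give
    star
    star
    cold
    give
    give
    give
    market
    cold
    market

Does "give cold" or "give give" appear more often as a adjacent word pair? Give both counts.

"give give" (10 vs 4)

"give cold": 4 occurrences
"give give": 10 occurrences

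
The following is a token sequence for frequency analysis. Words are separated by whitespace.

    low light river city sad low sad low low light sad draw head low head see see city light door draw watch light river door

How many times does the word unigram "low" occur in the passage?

Scanning the 25 tokens for "low":
  position 1: low
  position 6: low
  position 8: low
  position 9: low
  position 14: low

5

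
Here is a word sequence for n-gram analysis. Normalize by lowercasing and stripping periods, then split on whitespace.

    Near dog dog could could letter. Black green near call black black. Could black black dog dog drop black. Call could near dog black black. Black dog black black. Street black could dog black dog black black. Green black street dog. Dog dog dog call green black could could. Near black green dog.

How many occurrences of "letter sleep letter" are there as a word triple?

0

Scanning the 51 overlapping trigram windows for "letter sleep letter":
  (none found)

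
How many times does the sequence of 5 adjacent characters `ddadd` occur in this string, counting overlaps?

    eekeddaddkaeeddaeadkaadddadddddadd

Sliding a length-5 window over the 34 characters (30 positions):
  position 5–9: ddadd
  position 24–28: ddadd
  position 30–34: ddadd

3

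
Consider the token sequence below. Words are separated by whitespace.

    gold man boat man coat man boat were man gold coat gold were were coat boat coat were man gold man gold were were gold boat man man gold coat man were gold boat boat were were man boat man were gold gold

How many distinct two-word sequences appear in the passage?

22

43 tokens → 42 bigram windows in total.
Repeated bigrams (each contributes count−1 duplicates):
  man gold: 4
  boat man: 3
  man boat: 3
  were gold: 3
  were man: 3
  were were: 3
  boat were: 2
  coat man: 2
  … (5 more repeated)
20 duplicate windows → 42 − 20 = 22 distinct.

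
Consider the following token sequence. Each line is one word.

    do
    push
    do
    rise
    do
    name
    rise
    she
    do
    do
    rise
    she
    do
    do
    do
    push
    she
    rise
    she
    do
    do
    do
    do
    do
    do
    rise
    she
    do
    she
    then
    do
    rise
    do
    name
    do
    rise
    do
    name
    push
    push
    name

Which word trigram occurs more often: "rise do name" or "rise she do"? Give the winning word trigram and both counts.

"rise do name": 3 occurrences
"rise she do": 4 occurrences

"rise she do" (4 vs 3)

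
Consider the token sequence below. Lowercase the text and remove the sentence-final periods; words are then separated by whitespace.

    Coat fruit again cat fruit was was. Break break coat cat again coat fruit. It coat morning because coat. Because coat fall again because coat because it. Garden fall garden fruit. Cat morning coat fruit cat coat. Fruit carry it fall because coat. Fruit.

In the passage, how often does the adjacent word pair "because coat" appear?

Scanning the 43 overlapping bigram windows for "because coat":
  position 18–19: because coat
  position 20–21: because coat
  position 24–25: because coat
  position 42–43: because coat

4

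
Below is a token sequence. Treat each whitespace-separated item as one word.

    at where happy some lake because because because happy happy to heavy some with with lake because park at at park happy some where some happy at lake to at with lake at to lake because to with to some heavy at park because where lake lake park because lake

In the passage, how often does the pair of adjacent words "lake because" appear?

Scanning the 49 overlapping bigram windows for "lake because":
  position 5–6: lake because
  position 16–17: lake because
  position 35–36: lake because

3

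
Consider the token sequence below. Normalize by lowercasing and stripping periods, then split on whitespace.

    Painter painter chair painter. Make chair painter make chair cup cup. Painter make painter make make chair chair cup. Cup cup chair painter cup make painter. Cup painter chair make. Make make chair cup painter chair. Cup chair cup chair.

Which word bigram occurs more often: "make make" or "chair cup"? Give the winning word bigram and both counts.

"chair cup" (5 vs 3)

"make make": 3 occurrences
"chair cup": 5 occurrences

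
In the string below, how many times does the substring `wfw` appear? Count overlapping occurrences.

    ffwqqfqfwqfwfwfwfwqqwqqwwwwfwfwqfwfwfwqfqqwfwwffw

Sliding a length-3 window over the 49 characters (47 positions):
  position 12–14: wfw
  position 14–16: wfw
  position 16–18: wfw
  position 27–29: wfw
  position 29–31: wfw
  position 34–36: wfw
  position 36–38: wfw
  position 43–45: wfw

8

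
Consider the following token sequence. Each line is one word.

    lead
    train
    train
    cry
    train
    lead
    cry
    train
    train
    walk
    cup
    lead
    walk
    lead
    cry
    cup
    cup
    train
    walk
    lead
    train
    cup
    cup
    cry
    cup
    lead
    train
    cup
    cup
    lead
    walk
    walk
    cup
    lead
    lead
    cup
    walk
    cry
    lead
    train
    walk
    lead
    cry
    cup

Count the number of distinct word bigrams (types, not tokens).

22

44 tokens → 43 bigram windows in total.
Repeated bigrams (each contributes count−1 duplicates):
  cup lead: 4
  lead train: 4
  cry cup: 3
  cup cup: 3
  lead cry: 3
  train walk: 3
  walk lead: 3
  cry train: 2
  … (4 more repeated)
21 duplicate windows → 43 − 21 = 22 distinct.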